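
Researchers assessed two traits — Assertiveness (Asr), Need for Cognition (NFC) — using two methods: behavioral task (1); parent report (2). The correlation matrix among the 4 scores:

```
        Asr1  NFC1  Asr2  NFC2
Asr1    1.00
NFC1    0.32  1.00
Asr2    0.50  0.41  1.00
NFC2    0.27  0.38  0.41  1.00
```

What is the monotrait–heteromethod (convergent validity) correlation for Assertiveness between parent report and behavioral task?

Same trait (Asr), different methods: r(Asr2, Asr1) = 0.50.

0.50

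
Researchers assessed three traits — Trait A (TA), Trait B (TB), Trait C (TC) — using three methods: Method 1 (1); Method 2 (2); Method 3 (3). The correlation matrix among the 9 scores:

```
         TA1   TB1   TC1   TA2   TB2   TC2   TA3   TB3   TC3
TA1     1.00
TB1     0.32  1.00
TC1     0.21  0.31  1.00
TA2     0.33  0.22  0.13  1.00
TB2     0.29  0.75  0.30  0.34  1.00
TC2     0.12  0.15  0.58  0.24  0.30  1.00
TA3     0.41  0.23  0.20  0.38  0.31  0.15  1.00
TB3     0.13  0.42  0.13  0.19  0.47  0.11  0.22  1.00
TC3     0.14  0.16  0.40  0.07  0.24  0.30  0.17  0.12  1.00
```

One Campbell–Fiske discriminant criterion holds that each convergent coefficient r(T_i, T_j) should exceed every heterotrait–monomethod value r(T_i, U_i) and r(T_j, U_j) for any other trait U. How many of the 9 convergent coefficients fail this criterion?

2

Convergent coefficients and their comparison sets:
TA (methods 1·2): 0.33 vs {0.32, 0.34, 0.21, 0.24} → fail.
TA (methods 1·3): 0.41 vs {0.32, 0.22, 0.21, 0.17} → pass.
TA (methods 2·3): 0.38 vs {0.34, 0.22, 0.24, 0.17} → pass.
TB (methods 1·2): 0.75 vs {0.32, 0.34, 0.31, 0.30} → pass.
TB (methods 1·3): 0.42 vs {0.32, 0.22, 0.31, 0.12} → pass.
TB (methods 2·3): 0.47 vs {0.34, 0.22, 0.30, 0.12} → pass.
TC (methods 1·2): 0.58 vs {0.21, 0.24, 0.31, 0.30} → pass.
TC (methods 1·3): 0.40 vs {0.21, 0.17, 0.31, 0.12} → pass.
TC (methods 2·3): 0.30 vs {0.24, 0.17, 0.30, 0.12} → fail.
2 of 9 fail.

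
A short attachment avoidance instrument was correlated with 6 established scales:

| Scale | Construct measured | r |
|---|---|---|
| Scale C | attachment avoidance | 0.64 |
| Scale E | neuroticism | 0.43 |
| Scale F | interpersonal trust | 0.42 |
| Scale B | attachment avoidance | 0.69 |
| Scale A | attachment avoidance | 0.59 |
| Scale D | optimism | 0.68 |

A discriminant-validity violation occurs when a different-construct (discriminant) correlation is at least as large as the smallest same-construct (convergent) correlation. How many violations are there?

1

Convergent (same construct = attachment avoidance): Scale C, Scale B, Scale A.
Smallest convergent = 0.59. Discriminant values: 0.43, 0.42, 0.68; count ≥ 0.59 → 1.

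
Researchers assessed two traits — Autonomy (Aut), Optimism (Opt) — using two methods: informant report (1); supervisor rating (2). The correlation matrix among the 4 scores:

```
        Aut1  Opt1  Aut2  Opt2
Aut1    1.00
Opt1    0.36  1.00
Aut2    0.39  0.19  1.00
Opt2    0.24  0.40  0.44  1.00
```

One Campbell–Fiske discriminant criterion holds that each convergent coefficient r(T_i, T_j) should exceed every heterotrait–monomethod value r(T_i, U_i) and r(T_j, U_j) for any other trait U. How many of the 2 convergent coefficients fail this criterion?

2

Checking each validity diagonal entry against its comparison values:
Aut (methods 1·2): 0.39 vs {0.36, 0.44} → fail.
Opt (methods 1·2): 0.40 vs {0.36, 0.44} → fail.
2 of 2 fail.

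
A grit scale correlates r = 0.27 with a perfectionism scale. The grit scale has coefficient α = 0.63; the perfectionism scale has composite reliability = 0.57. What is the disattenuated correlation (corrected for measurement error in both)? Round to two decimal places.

r_true = r_obs / √(r_xx · r_yy) = 0.27 / √(0.63 × 0.57) = 0.27 / √0.3591 = 0.27 / 0.5992 ≈ 0.45.

0.45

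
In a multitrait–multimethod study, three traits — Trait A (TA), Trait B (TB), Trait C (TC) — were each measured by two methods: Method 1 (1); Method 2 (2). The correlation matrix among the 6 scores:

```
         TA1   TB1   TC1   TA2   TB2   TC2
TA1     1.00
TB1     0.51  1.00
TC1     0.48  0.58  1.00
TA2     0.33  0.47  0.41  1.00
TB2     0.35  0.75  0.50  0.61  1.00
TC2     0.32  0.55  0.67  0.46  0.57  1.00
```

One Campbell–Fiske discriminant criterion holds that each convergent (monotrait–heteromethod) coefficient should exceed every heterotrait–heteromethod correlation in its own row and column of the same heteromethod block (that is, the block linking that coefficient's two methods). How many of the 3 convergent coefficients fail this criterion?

Each convergent coefficient versus the relevant comparison correlations:
TA (methods 1·2): 0.33 vs {0.35, 0.47, 0.32, 0.41} → fail.
TB (methods 1·2): 0.75 vs {0.47, 0.35, 0.55, 0.50} → pass.
TC (methods 1·2): 0.67 vs {0.41, 0.32, 0.50, 0.55} → pass.
1 of 3 fail.

1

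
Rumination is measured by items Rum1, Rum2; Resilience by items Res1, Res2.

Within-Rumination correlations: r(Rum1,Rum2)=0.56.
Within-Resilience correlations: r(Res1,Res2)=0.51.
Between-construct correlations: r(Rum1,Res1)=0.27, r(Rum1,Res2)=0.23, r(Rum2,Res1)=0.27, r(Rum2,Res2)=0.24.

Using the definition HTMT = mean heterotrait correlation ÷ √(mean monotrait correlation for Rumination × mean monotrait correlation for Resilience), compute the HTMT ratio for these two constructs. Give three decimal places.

0.472

Between-construct mean = 1.01/4 = 0.2525.
Mean within-Rum = 0.56/1 = 0.5600; mean within-Res = 0.51/1 = 0.5100.
Geometric mean = √(0.5600 × 0.5100) = 0.5344.
HTMT = 0.2525 / 0.5344 = 0.472.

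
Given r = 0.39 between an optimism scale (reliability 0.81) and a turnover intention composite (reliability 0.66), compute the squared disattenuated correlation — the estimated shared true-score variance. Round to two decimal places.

0.28

Disattenuated r = 0.39 / √(0.81 × 0.66) = 0.39 / 0.7312 = 0.5334.
Shared true-score variance = 0.5334² = 0.2845 ≈ 0.28.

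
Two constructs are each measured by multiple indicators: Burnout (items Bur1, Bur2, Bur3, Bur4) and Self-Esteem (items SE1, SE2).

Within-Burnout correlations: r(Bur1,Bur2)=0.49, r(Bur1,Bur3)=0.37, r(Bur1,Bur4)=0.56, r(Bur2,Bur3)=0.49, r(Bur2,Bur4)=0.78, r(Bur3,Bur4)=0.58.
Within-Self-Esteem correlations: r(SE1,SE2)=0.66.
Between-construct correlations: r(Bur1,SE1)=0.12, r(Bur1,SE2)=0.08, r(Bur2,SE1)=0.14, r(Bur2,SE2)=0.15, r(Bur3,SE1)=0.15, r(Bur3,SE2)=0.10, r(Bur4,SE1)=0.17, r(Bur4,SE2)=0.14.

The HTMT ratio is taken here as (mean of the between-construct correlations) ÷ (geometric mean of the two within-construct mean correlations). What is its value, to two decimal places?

Mean between = 1.05/8 = 0.1313.
Mean within-Bur = 3.27/6 = 0.5450; mean within-SE = 0.66/1 = 0.6600.
Geometric mean = √(0.5450 × 0.6600) = 0.5997.
HTMT = 0.1313 / 0.5997 = 0.22.

0.22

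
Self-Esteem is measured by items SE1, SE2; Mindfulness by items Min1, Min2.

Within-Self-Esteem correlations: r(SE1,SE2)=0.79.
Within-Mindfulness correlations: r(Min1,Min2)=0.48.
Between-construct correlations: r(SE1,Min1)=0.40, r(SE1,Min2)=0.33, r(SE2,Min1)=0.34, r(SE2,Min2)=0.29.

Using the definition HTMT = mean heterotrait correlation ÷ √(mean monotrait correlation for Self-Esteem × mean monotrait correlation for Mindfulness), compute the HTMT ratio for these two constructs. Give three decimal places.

0.552

Mean between = 1.36/4 = 0.3400.
Mean within-SE = 0.79/1 = 0.7900; mean within-Min = 0.48/1 = 0.4800.
Geometric mean = √(0.7900 × 0.4800) = 0.6158.
HTMT = 0.3400 / 0.6158 = 0.552.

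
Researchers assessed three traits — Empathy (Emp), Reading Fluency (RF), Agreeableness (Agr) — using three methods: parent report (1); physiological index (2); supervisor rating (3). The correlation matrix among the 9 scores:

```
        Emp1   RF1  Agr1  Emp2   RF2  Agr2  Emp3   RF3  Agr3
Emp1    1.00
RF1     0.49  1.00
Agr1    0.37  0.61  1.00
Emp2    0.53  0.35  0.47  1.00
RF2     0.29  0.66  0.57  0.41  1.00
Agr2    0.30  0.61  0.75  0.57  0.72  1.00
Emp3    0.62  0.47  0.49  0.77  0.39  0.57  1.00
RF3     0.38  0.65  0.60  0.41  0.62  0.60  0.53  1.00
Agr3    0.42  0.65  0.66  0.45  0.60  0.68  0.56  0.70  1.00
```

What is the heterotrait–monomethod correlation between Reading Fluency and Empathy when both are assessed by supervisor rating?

Different traits, same method: r(RF3, Emp3) = 0.53.

0.53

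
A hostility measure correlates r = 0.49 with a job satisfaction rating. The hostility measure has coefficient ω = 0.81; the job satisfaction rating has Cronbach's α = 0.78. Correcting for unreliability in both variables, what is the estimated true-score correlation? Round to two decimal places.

r_true = r_obs / √(r_xx · r_yy) = 0.49 / √(0.81 × 0.78) = 0.49 / √0.6318 = 0.49 / 0.7949 ≈ 0.62.

0.62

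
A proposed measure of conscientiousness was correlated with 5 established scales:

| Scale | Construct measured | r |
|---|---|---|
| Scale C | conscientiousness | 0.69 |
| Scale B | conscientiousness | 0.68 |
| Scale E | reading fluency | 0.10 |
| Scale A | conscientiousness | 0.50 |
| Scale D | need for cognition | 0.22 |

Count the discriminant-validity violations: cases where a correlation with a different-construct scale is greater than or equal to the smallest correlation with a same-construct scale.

0

Convergent (same construct = conscientiousness): Scale C, Scale B, Scale A.
Smallest convergent = 0.50. Discriminant values: 0.10, 0.22; count ≥ 0.50 → 0.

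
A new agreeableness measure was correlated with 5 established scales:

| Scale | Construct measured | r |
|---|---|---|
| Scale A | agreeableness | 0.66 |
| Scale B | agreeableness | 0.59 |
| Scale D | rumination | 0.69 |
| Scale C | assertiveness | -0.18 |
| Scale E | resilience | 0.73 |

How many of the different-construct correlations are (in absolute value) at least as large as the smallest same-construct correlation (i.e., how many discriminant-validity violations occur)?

Convergent (same construct = agreeableness): Scale A, Scale B.
Smallest convergent = 0.59. Discriminant |r|: 0.69, 0.18, 0.73; count ≥ 0.59 → 2.

2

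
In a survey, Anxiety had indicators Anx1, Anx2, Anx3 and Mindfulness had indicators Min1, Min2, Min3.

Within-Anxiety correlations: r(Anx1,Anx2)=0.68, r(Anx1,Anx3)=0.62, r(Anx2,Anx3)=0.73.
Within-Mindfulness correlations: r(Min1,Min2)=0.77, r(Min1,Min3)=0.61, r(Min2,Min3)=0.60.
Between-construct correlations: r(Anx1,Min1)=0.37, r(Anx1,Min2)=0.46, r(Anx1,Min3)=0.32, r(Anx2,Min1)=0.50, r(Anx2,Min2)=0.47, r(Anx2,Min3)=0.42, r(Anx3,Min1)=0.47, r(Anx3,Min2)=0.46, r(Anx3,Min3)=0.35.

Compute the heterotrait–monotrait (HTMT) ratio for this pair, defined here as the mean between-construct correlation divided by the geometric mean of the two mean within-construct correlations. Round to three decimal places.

0.635

Between-construct mean = 3.82/9 = 0.4244.
Mean within-Anx = 2.03/3 = 0.6767; mean within-Min = 1.98/3 = 0.6600.
Geometric mean = √(0.6767 × 0.6600) = 0.6683.
HTMT = 0.4244 / 0.6683 = 0.635.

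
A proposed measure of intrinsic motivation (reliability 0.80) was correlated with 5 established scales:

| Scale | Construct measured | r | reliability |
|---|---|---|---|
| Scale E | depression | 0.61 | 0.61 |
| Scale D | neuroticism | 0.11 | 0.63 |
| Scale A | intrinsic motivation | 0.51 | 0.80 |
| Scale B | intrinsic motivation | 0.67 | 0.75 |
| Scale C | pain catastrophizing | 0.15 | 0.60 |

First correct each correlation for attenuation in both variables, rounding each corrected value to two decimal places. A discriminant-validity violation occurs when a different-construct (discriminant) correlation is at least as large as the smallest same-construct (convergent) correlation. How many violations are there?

Disattenuated r (r / √(r_scale · r_new)):
  Scale E (disc): 0.61 / √(0.61·0.80) = 0.87
  Scale D (disc): 0.11 / √(0.63·0.80) = 0.15
  Scale A (conv): 0.51 / √(0.80·0.80) = 0.64
  Scale B (conv): 0.67 / √(0.75·0.80) = 0.86
  Scale C (disc): 0.15 / √(0.60·0.80) = 0.22
Smallest convergent = 0.64. Discriminant values: 0.87, 0.15, 0.22; count ≥ 0.64 → 1.

1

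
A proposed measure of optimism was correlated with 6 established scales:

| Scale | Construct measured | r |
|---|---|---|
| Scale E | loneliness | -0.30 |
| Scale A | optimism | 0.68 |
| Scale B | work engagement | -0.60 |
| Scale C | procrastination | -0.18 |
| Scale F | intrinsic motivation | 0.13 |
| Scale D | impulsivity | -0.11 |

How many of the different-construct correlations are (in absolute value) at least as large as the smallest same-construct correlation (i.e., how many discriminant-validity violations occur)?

Convergent (same construct = optimism): Scale A.
Smallest convergent = 0.68. Discriminant |r|: 0.30, 0.60, 0.18, 0.13, 0.11; count ≥ 0.68 → 0.

0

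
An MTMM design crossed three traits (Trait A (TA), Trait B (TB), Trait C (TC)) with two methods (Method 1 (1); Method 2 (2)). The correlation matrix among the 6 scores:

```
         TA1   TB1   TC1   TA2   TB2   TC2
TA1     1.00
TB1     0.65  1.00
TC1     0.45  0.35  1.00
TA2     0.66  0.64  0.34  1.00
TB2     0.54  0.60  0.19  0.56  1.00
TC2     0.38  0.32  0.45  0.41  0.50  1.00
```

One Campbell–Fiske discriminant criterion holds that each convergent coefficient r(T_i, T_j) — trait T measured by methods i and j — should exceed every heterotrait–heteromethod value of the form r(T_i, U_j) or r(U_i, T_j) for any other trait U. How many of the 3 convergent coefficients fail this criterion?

1

Convergent coefficients and their comparison sets:
TA (methods 1·2): 0.66 vs {0.54, 0.64, 0.38, 0.34} → pass.
TB (methods 1·2): 0.60 vs {0.64, 0.54, 0.32, 0.19} → fail.
TC (methods 1·2): 0.45 vs {0.34, 0.38, 0.19, 0.32} → pass.
1 of 3 fail.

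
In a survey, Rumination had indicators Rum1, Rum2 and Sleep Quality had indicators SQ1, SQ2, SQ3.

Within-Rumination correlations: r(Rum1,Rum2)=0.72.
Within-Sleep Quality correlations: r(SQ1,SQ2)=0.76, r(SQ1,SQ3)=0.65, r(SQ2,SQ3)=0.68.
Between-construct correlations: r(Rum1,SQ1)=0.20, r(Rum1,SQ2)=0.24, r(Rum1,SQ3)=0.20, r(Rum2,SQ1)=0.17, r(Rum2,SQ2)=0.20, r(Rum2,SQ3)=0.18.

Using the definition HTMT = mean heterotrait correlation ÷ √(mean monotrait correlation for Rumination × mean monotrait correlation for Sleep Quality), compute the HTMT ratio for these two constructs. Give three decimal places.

0.280

Mean heterotrait r = 1.19/6 = 0.1983.
Mean within-Rum = 0.72/1 = 0.7200; mean within-SQ = 2.09/3 = 0.6967.
Geometric mean = √(0.7200 × 0.6967) = 0.7083.
HTMT = 0.1983 / 0.7083 = 0.280.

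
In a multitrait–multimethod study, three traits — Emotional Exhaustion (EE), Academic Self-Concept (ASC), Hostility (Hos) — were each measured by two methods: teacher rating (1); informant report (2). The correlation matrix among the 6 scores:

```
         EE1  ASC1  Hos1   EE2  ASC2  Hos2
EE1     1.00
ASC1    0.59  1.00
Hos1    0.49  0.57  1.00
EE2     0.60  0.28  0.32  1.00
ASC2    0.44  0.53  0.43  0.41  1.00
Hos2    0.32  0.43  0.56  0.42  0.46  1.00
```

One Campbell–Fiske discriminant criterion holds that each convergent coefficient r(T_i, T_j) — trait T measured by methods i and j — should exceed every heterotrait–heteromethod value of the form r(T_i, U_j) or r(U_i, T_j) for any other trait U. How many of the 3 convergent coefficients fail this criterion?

Each convergent coefficient versus the relevant comparison correlations:
EE (methods 1·2): 0.60 vs {0.44, 0.28, 0.32, 0.32} → pass.
ASC (methods 1·2): 0.53 vs {0.28, 0.44, 0.43, 0.43} → pass.
Hos (methods 1·2): 0.56 vs {0.32, 0.32, 0.43, 0.43} → pass.
0 of 3 fail.

0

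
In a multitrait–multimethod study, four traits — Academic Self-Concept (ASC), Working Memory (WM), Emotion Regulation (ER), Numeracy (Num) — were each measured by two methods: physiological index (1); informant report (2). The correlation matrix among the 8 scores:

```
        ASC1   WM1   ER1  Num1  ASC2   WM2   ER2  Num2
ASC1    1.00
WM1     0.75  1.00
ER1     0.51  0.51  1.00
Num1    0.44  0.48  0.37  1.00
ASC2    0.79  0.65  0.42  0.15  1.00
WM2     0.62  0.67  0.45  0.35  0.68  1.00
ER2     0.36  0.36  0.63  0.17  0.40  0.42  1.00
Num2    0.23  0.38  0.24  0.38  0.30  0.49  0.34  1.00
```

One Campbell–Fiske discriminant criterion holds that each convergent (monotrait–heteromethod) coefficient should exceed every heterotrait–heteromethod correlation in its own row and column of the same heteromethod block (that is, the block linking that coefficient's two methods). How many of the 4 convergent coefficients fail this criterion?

Each convergent coefficient versus the relevant comparison correlations:
ASC (methods 1·2): 0.79 vs {0.62, 0.65, 0.36, 0.42, 0.23, 0.15} → pass.
WM (methods 1·2): 0.67 vs {0.65, 0.62, 0.36, 0.45, 0.38, 0.35} → pass.
ER (methods 1·2): 0.63 vs {0.42, 0.36, 0.45, 0.36, 0.24, 0.17} → pass.
Num (methods 1·2): 0.38 vs {0.15, 0.23, 0.35, 0.38, 0.17, 0.24} → fail.
1 of 4 fail.

1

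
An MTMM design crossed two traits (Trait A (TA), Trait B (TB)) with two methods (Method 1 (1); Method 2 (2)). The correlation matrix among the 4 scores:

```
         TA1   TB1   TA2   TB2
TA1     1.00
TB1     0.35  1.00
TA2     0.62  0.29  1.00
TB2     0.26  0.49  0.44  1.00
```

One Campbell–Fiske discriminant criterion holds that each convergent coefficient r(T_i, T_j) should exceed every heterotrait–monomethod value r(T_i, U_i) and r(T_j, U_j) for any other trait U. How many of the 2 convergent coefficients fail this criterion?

0

Convergent coefficients and their comparison sets:
TA (methods 1·2): 0.62 vs {0.35, 0.44} → pass.
TB (methods 1·2): 0.49 vs {0.35, 0.44} → pass.
0 of 2 fail.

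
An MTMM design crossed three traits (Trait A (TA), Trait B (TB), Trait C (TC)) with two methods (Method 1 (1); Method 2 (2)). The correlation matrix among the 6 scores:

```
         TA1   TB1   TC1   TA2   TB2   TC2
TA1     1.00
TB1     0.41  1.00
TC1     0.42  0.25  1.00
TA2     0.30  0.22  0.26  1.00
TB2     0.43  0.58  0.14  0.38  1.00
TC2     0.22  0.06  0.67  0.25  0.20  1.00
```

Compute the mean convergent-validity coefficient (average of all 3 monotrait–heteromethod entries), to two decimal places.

0.52

Convergent values: 0.30, 0.58, 0.67; mean = 1.55/3 = 0.52.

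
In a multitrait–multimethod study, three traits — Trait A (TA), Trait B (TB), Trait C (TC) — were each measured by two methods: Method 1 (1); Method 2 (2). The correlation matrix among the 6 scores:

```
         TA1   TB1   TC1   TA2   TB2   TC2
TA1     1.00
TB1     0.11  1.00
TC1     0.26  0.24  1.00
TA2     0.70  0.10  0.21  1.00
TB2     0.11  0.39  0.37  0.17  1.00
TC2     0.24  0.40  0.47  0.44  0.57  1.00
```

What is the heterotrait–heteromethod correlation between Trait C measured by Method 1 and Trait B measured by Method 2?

0.37

Different traits and methods: r(TC1, TB2) = 0.37.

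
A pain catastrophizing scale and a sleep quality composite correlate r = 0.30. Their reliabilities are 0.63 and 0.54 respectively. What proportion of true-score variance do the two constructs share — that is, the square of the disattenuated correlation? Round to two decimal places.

0.26

Disattenuated r = 0.30 / √(0.63 × 0.54) = 0.30 / 0.5833 = 0.5143.
Shared true-score variance = 0.5143² = 0.2645 ≈ 0.26.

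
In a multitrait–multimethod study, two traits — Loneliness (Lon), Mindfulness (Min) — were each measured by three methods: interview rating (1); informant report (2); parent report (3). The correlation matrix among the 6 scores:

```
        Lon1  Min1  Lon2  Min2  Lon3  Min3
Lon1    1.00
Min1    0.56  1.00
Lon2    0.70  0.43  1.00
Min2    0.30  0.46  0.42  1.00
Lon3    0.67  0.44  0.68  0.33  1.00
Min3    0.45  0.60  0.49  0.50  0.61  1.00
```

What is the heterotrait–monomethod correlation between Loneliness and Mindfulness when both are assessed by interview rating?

Different traits, same method: r(Lon1, Min1) = 0.56.

0.56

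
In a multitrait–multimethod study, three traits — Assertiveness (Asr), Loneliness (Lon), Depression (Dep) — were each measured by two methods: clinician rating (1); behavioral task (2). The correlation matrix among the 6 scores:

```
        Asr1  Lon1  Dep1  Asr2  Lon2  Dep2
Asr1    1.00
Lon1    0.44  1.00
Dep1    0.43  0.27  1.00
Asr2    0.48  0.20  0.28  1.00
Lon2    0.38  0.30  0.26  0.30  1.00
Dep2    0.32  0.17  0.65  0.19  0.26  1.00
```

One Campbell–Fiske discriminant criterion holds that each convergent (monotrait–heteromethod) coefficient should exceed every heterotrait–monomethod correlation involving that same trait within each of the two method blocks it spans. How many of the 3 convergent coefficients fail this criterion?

Checking each validity diagonal entry against its comparison values:
Asr (methods 1·2): 0.48 vs {0.44, 0.30, 0.43, 0.19} → pass.
Lon (methods 1·2): 0.30 vs {0.44, 0.30, 0.27, 0.26} → fail.
Dep (methods 1·2): 0.65 vs {0.43, 0.19, 0.27, 0.26} → pass.
1 of 3 fail.

1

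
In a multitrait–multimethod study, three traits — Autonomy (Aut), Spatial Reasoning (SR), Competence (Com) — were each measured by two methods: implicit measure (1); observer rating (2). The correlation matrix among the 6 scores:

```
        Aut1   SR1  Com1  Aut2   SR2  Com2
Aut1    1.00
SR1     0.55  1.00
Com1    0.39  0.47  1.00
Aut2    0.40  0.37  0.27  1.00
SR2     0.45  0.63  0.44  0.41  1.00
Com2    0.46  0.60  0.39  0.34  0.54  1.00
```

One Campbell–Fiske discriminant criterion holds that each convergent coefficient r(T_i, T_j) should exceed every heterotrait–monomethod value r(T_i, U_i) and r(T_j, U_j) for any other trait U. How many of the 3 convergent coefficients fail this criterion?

Convergent coefficients and their comparison sets:
Aut (methods 1·2): 0.40 vs {0.55, 0.41, 0.39, 0.34} → fail.
SR (methods 1·2): 0.63 vs {0.55, 0.41, 0.47, 0.54} → pass.
Com (methods 1·2): 0.39 vs {0.39, 0.34, 0.47, 0.54} → fail.
2 of 3 fail.

2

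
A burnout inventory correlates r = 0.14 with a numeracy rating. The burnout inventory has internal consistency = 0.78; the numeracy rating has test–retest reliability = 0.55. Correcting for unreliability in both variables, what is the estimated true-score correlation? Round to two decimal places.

0.21

r_true = r_obs / √(r_xx · r_yy) = 0.14 / √(0.78 × 0.55) = 0.14 / √0.4290 = 0.14 / 0.6550 ≈ 0.21.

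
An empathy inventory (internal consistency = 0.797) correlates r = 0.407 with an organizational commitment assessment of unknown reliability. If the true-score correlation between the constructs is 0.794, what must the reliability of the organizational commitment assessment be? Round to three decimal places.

r_true = r_obs / √(r_xx · r_yy) ⇒ 0.794 = 0.407 / √(0.797 · r_yy).
√(0.797 · r_yy) = 0.407 / 0.794 = 0.5126; 0.797 · r_yy = 0.2628; r_yy = 0.2628 / 0.797 ≈ 0.330.

0.330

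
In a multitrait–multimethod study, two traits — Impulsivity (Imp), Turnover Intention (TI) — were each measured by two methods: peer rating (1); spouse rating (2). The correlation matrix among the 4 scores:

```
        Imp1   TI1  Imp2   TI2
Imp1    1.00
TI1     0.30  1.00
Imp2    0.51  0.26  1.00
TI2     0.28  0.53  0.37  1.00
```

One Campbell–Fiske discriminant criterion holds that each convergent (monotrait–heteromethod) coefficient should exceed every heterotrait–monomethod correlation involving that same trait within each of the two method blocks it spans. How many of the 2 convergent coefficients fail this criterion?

Checking each validity diagonal entry against its comparison values:
Imp (methods 1·2): 0.51 vs {0.30, 0.37} → pass.
TI (methods 1·2): 0.53 vs {0.30, 0.37} → pass.
0 of 2 fail.

0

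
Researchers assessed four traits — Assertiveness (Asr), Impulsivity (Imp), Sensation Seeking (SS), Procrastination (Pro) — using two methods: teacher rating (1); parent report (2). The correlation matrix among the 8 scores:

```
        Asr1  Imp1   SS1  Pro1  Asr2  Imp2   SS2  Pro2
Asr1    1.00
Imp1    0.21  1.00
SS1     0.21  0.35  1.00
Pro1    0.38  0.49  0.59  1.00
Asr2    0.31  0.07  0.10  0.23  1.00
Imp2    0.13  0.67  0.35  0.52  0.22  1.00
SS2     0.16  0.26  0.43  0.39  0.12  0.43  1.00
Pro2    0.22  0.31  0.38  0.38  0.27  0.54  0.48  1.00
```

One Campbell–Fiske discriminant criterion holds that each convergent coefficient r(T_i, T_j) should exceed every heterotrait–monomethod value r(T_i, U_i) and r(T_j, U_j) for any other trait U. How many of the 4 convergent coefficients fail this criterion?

3

Convergent coefficients and their comparison sets:
Asr (methods 1·2): 0.31 vs {0.21, 0.22, 0.21, 0.12, 0.38, 0.27} → fail.
Imp (methods 1·2): 0.67 vs {0.21, 0.22, 0.35, 0.43, 0.49, 0.54} → pass.
SS (methods 1·2): 0.43 vs {0.21, 0.12, 0.35, 0.43, 0.59, 0.48} → fail.
Pro (methods 1·2): 0.38 vs {0.38, 0.27, 0.49, 0.54, 0.59, 0.48} → fail.
3 of 4 fail.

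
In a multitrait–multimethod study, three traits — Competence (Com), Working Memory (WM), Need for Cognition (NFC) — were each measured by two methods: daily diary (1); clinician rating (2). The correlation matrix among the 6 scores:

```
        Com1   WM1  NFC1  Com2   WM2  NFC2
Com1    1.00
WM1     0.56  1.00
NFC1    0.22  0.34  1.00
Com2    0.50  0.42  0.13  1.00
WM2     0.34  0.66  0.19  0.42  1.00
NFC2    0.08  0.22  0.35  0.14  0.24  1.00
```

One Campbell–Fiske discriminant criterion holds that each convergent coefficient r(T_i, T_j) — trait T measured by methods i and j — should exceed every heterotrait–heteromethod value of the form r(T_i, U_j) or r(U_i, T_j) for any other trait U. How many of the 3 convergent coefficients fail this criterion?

0

Convergent coefficients and their comparison sets:
Com (methods 1·2): 0.50 vs {0.34, 0.42, 0.08, 0.13} → pass.
WM (methods 1·2): 0.66 vs {0.42, 0.34, 0.22, 0.19} → pass.
NFC (methods 1·2): 0.35 vs {0.13, 0.08, 0.19, 0.22} → pass.
0 of 3 fail.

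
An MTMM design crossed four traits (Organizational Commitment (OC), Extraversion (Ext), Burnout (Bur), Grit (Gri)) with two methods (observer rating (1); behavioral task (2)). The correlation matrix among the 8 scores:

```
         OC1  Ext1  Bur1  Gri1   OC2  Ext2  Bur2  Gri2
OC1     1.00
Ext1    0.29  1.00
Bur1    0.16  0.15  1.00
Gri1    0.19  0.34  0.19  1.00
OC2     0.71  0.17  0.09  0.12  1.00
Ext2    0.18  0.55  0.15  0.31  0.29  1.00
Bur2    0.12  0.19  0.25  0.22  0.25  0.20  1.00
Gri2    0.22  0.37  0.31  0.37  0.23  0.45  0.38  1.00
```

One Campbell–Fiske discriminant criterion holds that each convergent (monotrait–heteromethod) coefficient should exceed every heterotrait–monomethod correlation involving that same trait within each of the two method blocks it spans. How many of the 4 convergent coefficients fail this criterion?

Each convergent coefficient versus the relevant comparison correlations:
OC (methods 1·2): 0.71 vs {0.29, 0.29, 0.16, 0.25, 0.19, 0.23} → pass.
Ext (methods 1·2): 0.55 vs {0.29, 0.29, 0.15, 0.20, 0.34, 0.45} → pass.
Bur (methods 1·2): 0.25 vs {0.16, 0.25, 0.15, 0.20, 0.19, 0.38} → fail.
Gri (methods 1·2): 0.37 vs {0.19, 0.23, 0.34, 0.45, 0.19, 0.38} → fail.
2 of 4 fail.

2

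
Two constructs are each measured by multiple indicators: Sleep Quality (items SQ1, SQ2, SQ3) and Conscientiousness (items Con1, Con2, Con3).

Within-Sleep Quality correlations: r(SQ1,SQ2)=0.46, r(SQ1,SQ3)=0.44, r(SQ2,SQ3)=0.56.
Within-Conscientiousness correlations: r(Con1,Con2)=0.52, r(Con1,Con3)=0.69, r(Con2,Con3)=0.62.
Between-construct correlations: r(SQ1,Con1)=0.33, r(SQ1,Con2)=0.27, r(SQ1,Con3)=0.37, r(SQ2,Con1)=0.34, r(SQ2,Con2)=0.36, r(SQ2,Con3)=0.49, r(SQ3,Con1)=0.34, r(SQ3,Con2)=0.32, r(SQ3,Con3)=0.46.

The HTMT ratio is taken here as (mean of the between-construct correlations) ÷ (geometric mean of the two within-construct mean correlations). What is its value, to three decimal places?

0.669

Between-construct mean = 3.28/9 = 0.3644.
Mean within-SQ = 1.46/3 = 0.4867; mean within-Con = 1.83/3 = 0.6100.
Geometric mean = √(0.4867 × 0.6100) = 0.5449.
HTMT = 0.3644 / 0.5449 = 0.669.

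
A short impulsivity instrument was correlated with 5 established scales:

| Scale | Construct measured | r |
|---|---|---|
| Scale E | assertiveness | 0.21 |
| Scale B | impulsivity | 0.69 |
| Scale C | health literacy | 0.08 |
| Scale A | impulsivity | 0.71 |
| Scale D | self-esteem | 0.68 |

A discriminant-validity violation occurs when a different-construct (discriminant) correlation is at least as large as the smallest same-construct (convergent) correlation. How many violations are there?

0

Convergent (same construct = impulsivity): Scale B, Scale A.
Smallest convergent = 0.69. Discriminant values: 0.21, 0.08, 0.68; count ≥ 0.69 → 0.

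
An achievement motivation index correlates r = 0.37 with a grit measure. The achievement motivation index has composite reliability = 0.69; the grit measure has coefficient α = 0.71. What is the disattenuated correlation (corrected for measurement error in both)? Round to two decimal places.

r_true = r_obs / √(r_xx · r_yy) = 0.37 / √(0.69 × 0.71) = 0.37 / √0.4899 = 0.37 / 0.6999 ≈ 0.53.

0.53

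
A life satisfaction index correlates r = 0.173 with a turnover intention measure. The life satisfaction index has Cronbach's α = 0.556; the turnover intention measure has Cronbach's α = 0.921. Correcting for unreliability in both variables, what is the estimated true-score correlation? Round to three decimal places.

0.242

r_true = r_obs / √(r_xx · r_yy) = 0.173 / √(0.556 × 0.921) = 0.173 / √0.512076 = 0.173 / 0.7156 ≈ 0.242.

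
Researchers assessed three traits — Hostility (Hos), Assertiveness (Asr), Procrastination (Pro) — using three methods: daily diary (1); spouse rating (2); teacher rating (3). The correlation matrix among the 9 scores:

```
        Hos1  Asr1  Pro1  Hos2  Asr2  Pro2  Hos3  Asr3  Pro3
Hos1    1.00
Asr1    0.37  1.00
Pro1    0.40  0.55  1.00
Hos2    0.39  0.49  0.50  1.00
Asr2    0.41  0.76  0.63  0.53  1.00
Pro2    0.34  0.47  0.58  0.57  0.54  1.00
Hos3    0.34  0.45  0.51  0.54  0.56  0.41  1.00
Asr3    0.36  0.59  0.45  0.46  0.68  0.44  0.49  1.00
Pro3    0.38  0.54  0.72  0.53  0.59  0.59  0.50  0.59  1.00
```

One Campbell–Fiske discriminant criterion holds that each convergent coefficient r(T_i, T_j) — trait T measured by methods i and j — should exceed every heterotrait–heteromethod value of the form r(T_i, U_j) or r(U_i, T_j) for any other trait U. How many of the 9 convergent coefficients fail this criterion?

Convergent coefficients and their comparison sets:
Hos (methods 1·2): 0.39 vs {0.41, 0.49, 0.34, 0.50} → fail.
Hos (methods 1·3): 0.34 vs {0.36, 0.45, 0.38, 0.51} → fail.
Hos (methods 2·3): 0.54 vs {0.46, 0.56, 0.53, 0.41} → fail.
Asr (methods 1·2): 0.76 vs {0.49, 0.41, 0.47, 0.63} → pass.
Asr (methods 1·3): 0.59 vs {0.45, 0.36, 0.54, 0.45} → pass.
Asr (methods 2·3): 0.68 vs {0.56, 0.46, 0.59, 0.44} → pass.
Pro (methods 1·2): 0.58 vs {0.50, 0.34, 0.63, 0.47} → fail.
Pro (methods 1·3): 0.72 vs {0.51, 0.38, 0.45, 0.54} → pass.
Pro (methods 2·3): 0.59 vs {0.41, 0.53, 0.44, 0.59} → fail.
5 of 9 fail.

5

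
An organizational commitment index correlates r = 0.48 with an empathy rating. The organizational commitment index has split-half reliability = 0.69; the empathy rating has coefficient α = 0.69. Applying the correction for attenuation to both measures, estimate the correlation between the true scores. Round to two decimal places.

r_true = r_obs / √(r_xx · r_yy) = 0.48 / √(0.69 × 0.69) = 0.48 / √0.4761 = 0.48 / 0.6900 ≈ 0.70.

0.70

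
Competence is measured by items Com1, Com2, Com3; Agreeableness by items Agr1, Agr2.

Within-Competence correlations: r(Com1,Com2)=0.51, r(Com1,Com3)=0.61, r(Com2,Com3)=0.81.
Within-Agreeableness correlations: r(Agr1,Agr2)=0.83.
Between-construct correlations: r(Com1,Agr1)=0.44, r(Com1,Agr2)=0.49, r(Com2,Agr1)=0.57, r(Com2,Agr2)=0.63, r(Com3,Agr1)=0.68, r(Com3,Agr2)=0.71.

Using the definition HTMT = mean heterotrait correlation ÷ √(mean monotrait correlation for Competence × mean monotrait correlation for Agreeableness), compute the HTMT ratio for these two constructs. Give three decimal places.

Between-construct mean = 3.52/6 = 0.5867.
Mean within-Com = 1.93/3 = 0.6433; mean within-Agr = 0.83/1 = 0.8300.
Geometric mean = √(0.6433 × 0.8300) = 0.7307.
HTMT = 0.5867 / 0.7307 = 0.803.

0.803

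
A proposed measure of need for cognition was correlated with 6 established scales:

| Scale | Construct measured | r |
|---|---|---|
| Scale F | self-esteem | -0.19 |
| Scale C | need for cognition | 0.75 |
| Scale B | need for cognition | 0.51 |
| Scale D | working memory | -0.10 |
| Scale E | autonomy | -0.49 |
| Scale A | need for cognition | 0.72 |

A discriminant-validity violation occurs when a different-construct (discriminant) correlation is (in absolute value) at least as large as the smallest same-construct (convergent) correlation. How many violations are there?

0

Convergent (same construct = need for cognition): Scale C, Scale B, Scale A.
Smallest convergent = 0.51. Discriminant |r|: 0.19, 0.10, 0.49; count ≥ 0.51 → 0.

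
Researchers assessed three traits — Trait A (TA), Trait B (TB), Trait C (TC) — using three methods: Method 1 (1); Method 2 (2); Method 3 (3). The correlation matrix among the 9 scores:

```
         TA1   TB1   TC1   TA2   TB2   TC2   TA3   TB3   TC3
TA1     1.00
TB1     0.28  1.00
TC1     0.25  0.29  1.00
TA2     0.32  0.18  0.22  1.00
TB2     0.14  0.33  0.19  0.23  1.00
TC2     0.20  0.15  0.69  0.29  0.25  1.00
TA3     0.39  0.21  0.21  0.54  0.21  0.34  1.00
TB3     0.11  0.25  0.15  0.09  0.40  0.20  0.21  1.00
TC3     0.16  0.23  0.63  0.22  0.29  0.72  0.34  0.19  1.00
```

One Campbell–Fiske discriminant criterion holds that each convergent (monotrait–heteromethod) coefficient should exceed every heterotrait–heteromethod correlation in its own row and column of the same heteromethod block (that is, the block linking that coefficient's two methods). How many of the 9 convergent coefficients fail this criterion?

Checking each validity diagonal entry against its comparison values:
TA (methods 1·2): 0.32 vs {0.14, 0.18, 0.20, 0.22} → pass.
TA (methods 1·3): 0.39 vs {0.11, 0.21, 0.16, 0.21} → pass.
TA (methods 2·3): 0.54 vs {0.09, 0.21, 0.22, 0.34} → pass.
TB (methods 1·2): 0.33 vs {0.18, 0.14, 0.15, 0.19} → pass.
TB (methods 1·3): 0.25 vs {0.21, 0.11, 0.23, 0.15} → pass.
TB (methods 2·3): 0.40 vs {0.21, 0.09, 0.29, 0.20} → pass.
TC (methods 1·2): 0.69 vs {0.22, 0.20, 0.19, 0.15} → pass.
TC (methods 1·3): 0.63 vs {0.21, 0.16, 0.15, 0.23} → pass.
TC (methods 2·3): 0.72 vs {0.34, 0.22, 0.20, 0.29} → pass.
0 of 9 fail.

0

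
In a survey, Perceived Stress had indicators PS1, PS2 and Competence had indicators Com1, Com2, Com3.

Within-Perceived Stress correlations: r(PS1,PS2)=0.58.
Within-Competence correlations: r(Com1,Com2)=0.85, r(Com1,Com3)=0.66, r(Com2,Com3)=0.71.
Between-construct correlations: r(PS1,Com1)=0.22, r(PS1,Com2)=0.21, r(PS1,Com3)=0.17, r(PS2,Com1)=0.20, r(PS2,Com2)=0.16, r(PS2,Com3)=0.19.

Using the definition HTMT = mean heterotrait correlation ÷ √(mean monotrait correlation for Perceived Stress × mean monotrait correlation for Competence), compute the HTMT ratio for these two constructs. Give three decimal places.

Mean heterotrait r = 1.15/6 = 0.1917.
Mean within-PS = 0.58/1 = 0.5800; mean within-Com = 2.22/3 = 0.7400.
Geometric mean = √(0.5800 × 0.7400) = 0.6551.
HTMT = 0.1917 / 0.6551 = 0.293.

0.293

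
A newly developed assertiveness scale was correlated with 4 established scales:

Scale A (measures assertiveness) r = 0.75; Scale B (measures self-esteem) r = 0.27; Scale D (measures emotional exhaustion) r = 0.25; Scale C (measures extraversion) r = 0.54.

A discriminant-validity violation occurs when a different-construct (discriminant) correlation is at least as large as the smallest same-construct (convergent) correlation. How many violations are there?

Convergent (same construct = assertiveness): Scale A.
Smallest convergent = 0.75. Discriminant values: 0.27, 0.25, 0.54; count ≥ 0.75 → 0.

0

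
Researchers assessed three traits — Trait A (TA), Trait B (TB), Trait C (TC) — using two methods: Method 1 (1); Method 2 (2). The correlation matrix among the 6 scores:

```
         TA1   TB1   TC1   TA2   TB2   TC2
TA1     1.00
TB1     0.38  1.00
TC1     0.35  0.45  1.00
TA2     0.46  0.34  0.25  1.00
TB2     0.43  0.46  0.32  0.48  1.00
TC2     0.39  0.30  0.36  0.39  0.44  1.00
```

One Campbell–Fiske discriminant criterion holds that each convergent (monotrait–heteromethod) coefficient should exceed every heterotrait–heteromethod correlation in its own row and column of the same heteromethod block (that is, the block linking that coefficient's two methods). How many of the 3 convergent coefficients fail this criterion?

1

Checking each validity diagonal entry against its comparison values:
TA (methods 1·2): 0.46 vs {0.43, 0.34, 0.39, 0.25} → pass.
TB (methods 1·2): 0.46 vs {0.34, 0.43, 0.30, 0.32} → pass.
TC (methods 1·2): 0.36 vs {0.25, 0.39, 0.32, 0.30} → fail.
1 of 3 fail.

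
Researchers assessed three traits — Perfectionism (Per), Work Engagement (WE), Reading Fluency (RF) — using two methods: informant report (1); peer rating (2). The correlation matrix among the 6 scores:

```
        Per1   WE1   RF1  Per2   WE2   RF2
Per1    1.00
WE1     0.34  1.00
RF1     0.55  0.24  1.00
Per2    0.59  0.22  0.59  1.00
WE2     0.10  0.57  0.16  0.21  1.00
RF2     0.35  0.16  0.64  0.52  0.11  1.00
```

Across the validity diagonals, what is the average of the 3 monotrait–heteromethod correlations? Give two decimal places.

Convergent values: 0.59, 0.57, 0.64; mean = 1.80/3 = 0.60.

0.60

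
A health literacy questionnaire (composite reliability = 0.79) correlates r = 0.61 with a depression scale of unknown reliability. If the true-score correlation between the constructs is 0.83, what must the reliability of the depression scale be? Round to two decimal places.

0.68

r_true = r_obs / √(r_xx · r_yy) ⇒ 0.83 = 0.61 / √(0.79 · r_yy).
√(0.79 · r_yy) = 0.61 / 0.83 = 0.7349; 0.79 · r_yy = 0.5401; r_yy = 0.5401 / 0.79 ≈ 0.68.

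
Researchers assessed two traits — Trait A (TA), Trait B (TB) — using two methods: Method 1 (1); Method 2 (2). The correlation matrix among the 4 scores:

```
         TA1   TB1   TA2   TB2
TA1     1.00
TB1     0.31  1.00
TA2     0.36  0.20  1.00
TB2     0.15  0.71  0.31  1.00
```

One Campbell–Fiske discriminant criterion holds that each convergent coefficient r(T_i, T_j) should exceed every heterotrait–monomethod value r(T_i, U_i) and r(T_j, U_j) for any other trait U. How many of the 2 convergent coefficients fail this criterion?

Convergent coefficients and their comparison sets:
TA (methods 1·2): 0.36 vs {0.31, 0.31} → pass.
TB (methods 1·2): 0.71 vs {0.31, 0.31} → pass.
0 of 2 fail.

0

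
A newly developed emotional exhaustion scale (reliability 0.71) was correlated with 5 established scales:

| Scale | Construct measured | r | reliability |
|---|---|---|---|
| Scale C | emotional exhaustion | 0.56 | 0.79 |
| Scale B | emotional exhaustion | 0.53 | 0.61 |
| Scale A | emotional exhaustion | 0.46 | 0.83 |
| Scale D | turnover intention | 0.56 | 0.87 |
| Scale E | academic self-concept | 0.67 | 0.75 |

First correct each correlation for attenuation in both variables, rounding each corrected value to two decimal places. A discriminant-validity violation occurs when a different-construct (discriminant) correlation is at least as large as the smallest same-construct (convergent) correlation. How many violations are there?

Disattenuated r (r / √(r_scale · r_new)):
  Scale C (conv): 0.56 / √(0.79·0.71) = 0.75
  Scale B (conv): 0.53 / √(0.61·0.71) = 0.81
  Scale A (conv): 0.46 / √(0.83·0.71) = 0.60
  Scale D (disc): 0.56 / √(0.87·0.71) = 0.71
  Scale E (disc): 0.67 / √(0.75·0.71) = 0.92
Smallest convergent = 0.60. Discriminant values: 0.71, 0.92; count ≥ 0.60 → 2.

2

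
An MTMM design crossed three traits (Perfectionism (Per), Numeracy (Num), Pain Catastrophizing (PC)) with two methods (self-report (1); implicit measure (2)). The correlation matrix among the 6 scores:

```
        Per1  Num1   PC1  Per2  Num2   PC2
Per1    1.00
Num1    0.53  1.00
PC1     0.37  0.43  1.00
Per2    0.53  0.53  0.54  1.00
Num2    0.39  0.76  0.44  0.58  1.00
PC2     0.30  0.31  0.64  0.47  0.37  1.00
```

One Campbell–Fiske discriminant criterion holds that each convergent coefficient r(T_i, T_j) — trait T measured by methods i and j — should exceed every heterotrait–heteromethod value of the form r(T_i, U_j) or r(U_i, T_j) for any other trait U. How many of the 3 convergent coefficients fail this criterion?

Each convergent coefficient versus the relevant comparison correlations:
Per (methods 1·2): 0.53 vs {0.39, 0.53, 0.30, 0.54} → fail.
Num (methods 1·2): 0.76 vs {0.53, 0.39, 0.31, 0.44} → pass.
PC (methods 1·2): 0.64 vs {0.54, 0.30, 0.44, 0.31} → pass.
1 of 3 fail.

1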